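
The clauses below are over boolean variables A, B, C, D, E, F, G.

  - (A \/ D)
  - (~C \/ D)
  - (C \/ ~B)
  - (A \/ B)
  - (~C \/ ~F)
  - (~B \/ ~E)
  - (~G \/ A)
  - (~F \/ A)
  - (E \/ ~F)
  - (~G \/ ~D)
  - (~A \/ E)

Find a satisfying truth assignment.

A=1, B=0, C=0, D=1, E=1, F=1, G=0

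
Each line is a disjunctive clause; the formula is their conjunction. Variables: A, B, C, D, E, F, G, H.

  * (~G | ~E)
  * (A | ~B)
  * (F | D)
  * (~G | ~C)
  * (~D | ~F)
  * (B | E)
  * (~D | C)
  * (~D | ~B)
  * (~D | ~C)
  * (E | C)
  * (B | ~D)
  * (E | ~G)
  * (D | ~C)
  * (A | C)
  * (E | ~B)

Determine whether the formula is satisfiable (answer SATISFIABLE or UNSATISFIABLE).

SATISFIABLE

A occurs only positively in the remaining clauses — set A = True.
Pure literal: G appears only negated; assign G = False.
Try B = True.
  then D is forced to False.
  then F is forced to True.
  then C is forced to False.
  then E is forced to True.
H is now unconstrained; take H = False.
So A=True, B=True, C=False, D=False, E=True, F=True, G=False, H=False is a satisfying assignment.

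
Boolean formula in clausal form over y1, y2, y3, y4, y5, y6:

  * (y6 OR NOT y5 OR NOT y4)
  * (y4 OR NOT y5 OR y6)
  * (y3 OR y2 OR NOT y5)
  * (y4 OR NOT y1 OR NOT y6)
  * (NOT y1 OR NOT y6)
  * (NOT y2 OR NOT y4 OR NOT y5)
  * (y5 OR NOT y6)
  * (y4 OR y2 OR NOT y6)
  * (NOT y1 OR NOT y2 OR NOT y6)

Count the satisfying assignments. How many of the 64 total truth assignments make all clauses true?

Split on y6, then y4.
  y6=1, y4=1: remaining (y1,y2,y3,y5) ∈ {(0,0,1,1)} — 1.
  y6=1, y4=0: remaining (y1,y2,y3,y5) ∈ {(0,1,0,1); (0,1,1,1)} — 2.
  y6=0, y4=1: forces y5=0; y1, y2, y3 free → 2^3 = 8.
  y6=0, y4=0: forces y5=0; y1, y2, y3 free → 2^3 = 8.
Total: 1 + 2 + 8 + 8 = 19.

19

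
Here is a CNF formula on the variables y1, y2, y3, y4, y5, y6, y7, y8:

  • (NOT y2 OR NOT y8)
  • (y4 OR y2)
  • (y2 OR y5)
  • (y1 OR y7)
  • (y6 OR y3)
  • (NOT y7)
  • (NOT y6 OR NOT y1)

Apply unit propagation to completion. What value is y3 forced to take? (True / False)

True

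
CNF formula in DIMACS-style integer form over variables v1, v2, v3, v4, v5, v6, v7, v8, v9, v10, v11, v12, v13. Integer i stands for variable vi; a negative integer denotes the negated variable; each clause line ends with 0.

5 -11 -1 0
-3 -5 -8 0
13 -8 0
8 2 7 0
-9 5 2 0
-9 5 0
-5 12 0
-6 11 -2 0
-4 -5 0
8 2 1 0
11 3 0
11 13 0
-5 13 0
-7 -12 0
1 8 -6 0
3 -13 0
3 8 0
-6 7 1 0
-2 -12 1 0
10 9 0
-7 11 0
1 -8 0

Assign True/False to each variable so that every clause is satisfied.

v1 = 1, v2 = 0, v3 = 1, v4 = 1, v5 = 0, v6 = 1, v7 = 0, v8 = 1, v9 = 0, v10 = 1, v11 = 0, v12 = 1, v13 = 1

Check each clause:
  1. (v5 OR NOT v1 OR NOT v11) — NOT v11 is true.
  2. (NOT v3 OR NOT v5 OR NOT v8) — NOT v5 is true.
  3. (NOT v8 OR v13) — v13 is true.
  4. (v7 OR v8 OR v2) — v8 is true.
  5. (v2 OR NOT v9 OR v5) — NOT v9 is true.
  6. (NOT v9 OR v5) — NOT v9 is true.
  7. (NOT v5 OR v12) — NOT v5 is true.
  8. (NOT v6 OR NOT v2 OR v11) — NOT v2 is true.
  9. (NOT v4 OR NOT v5) — NOT v5 is true.
  10. (v8 OR v2 OR v1) — v8 is true.
  11. (v11 OR v3) — v3 is true.
  12. (v13 OR v11) — v13 is true.
  13. (v13 OR NOT v5) — NOT v5 is true.
  14. (NOT v12 OR NOT v7) — NOT v7 is true.
  15. (v8 OR v1 OR NOT v6) — v8 is true.
  16. (NOT v13 OR v3) — v3 is true.
  17. (v3 OR v8) — v8 is true.
  18. (v1 OR v7 OR NOT v6) — v1 is true.
  19. (NOT v12 OR NOT v2 OR v1) — v1 is true.
  20. (v10 OR v9) — v10 is true.
  21. (v11 OR NOT v7) — NOT v7 is true.
  22. (NOT v8 OR v1) — v1 is true.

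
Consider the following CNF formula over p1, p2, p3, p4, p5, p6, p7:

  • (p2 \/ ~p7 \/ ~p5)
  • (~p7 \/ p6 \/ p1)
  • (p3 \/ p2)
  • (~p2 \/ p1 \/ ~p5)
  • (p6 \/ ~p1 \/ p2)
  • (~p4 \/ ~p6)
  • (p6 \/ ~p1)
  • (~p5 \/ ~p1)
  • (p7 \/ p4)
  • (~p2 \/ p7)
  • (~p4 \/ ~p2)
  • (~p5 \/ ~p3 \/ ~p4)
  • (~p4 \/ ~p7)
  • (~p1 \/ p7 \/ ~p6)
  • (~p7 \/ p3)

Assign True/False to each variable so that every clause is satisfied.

p1=True, p2=True, p3=True, p4=False, p5=False, p6=True, p7=True

Pure literal: p5 appears only negated; assign p5 = False.
Set p1 = True and propagate.
  then p6 is forced to True.
  then p4 is forced to False.
  then p7 is forced to True.
  then p3 is forced to True.
p2 is now unconstrained; take p2 = True.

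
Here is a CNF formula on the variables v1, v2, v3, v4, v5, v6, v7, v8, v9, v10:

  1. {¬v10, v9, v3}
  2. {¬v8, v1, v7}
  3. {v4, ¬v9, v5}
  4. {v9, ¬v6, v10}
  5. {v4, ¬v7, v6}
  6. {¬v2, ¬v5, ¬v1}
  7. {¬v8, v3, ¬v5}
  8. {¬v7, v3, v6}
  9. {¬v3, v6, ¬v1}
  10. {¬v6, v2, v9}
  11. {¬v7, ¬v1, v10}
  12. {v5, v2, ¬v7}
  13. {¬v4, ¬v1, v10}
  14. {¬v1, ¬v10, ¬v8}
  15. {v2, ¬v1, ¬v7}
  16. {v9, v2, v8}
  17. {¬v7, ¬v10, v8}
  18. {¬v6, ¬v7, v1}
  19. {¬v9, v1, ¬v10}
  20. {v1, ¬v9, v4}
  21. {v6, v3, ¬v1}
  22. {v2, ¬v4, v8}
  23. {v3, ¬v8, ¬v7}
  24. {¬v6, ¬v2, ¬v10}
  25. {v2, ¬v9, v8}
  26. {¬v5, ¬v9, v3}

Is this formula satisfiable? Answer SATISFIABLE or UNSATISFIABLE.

SATISFIABLE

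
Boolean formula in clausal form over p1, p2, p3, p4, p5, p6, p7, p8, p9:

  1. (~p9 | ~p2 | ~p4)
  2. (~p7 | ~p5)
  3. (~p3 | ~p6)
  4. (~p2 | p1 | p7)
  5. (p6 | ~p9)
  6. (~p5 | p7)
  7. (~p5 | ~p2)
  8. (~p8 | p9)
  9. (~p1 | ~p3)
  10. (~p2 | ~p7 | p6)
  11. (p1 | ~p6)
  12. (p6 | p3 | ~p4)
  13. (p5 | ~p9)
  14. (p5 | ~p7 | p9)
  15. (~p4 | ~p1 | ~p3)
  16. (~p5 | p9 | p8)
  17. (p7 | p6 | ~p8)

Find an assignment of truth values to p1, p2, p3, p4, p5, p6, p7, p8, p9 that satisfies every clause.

p1=True, p2=False, p3=False, p4=False, p5=False, p6=True, p7=False, p8=False, p9=False

Pure literal: p2 appears only negated; assign p2 = False.
p4 occurs only negated in the remaining clauses — set p4 = False.
Try p1 = True.
  then p3 is forced to False.
Branch on p5: take p5 = False.
  then p9 is forced to False.
  then p8 is forced to False.
  then p7 is forced to False.
p6 is now unconstrained; take p6 = True.
Every clause has at least one true literal under this assignment.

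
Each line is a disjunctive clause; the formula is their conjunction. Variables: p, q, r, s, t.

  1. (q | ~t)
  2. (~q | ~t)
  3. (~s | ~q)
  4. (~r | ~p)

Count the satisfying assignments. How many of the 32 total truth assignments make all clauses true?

9

Case analysis on q and t:
  q=T, t=T: a clause becomes empty — 0.
  q=T, t=F: remaining (p,r,s) ∈ {(F,F,F); (F,T,F); (T,F,F)} — 3.
  q=F, t=T: a clause becomes empty — 0.
  q=F, t=F: s free; 3 ways for (p,r) × 2^1 = 6.
Total: 0 + 3 + 0 + 6 = 9.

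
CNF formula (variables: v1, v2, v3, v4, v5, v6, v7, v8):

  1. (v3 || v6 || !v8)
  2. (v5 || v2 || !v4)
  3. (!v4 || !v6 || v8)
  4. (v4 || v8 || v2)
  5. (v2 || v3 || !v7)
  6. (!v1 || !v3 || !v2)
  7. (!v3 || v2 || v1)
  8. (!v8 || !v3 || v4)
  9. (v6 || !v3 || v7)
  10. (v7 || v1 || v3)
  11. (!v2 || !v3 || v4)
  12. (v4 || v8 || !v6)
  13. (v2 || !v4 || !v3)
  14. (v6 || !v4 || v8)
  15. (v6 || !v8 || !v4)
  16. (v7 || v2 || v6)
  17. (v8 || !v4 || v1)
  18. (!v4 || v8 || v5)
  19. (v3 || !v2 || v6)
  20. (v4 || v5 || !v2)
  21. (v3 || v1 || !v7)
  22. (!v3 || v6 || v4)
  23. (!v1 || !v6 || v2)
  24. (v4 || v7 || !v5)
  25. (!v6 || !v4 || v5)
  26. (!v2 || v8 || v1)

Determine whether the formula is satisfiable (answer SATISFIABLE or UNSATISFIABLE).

SATISFIABLE

Try v1 = False.
The remaining clauses are satisfied by v2 = True, v3 = True, v4 = True, v5 = True, v6 = True, v7 = True, v8 = True.
So v1=F, v2=T, v3=T, v4=T, v5=T, v6=T, v7=T, v8=T is a satisfying assignment.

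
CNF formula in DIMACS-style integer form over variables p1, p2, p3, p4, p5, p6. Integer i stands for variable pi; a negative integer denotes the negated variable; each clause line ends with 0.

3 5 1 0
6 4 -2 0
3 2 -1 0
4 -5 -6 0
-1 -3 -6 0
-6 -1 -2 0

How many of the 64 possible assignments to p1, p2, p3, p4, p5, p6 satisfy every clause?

25

Case analysis on p1 and p6:
  p1=1, p6=1: a clause becomes empty — 0.
  p1=1, p6=0: p5 free; 4 ways for (p2,p3,p4) × 2^1 = 8.
  p1=0, p6=1: p2 free; 4 ways for (p3,p4,p5) × 2^1 = 8.
  p1=0, p6=0: 9 of the 16 assignments to (p2,p3,p4,p5) work.
Total: 0 + 8 + 8 + 9 = 25.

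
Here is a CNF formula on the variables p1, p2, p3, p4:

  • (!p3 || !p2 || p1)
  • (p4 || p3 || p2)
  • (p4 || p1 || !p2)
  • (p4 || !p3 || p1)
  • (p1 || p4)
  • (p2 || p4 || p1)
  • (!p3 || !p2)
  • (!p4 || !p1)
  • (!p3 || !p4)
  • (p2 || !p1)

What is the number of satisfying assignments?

The models are:
  p1=F p2=F p3=F p4=T
  p1=F p2=T p3=F p4=T
  p1=T p2=T p3=F p4=F
Count: 3.

3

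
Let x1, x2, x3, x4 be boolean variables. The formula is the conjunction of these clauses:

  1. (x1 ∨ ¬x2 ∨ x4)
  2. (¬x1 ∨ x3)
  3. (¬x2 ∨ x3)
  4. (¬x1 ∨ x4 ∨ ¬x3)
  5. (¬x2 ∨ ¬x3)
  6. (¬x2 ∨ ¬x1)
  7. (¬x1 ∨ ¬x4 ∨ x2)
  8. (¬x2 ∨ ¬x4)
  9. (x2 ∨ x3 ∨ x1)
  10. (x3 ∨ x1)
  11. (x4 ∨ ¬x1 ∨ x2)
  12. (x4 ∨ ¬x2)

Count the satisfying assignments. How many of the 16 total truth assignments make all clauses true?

2

The models are:
  x1=0 x2=0 x3=1 x4=0
  x1=0 x2=0 x3=1 x4=1
Count: 2.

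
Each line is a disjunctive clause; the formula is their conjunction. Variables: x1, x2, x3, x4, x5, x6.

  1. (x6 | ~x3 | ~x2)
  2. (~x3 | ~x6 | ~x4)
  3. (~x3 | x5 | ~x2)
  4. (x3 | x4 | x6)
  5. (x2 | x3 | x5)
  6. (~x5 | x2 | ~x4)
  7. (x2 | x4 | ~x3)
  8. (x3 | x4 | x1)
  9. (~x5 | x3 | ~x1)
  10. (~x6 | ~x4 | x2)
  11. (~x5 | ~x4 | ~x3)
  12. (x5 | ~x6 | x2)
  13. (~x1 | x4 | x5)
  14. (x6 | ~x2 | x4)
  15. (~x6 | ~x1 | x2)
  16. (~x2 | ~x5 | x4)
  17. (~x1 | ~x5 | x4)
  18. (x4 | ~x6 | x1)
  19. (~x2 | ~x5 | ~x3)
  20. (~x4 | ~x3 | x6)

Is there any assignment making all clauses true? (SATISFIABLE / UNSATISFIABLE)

Set x1 = False and propagate.
For the remaining variables, x2 = True, x3 = False, x4 = True, x5 = True, x6 = True works.
Every clause has at least one true literal under this assignment.
So x1=False  x2=True  x3=False  x4=True  x5=True  x6=True is a satisfying assignment.

SATISFIABLE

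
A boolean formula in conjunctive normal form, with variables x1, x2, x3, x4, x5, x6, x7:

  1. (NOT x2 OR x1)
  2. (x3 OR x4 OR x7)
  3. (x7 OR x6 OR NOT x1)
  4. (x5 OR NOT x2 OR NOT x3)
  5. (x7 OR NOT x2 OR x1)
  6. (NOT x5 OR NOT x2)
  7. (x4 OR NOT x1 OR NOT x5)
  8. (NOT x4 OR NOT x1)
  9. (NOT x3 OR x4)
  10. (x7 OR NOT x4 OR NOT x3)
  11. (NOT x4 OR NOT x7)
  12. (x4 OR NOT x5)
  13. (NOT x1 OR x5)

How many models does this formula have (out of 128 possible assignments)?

Satisfying assignments:
  x1=F x2=F x3=F x4=F x5=F x6=F x7=T
  x1=F x2=F x3=F x4=F x5=F x6=T x7=T
  x1=F x2=F x3=F x4=T x5=F x6=F x7=F
  x1=F x2=F x3=F x4=T x5=F x6=T x7=F
  x1=F x2=F x3=F x4=T x5=T x6=F x7=F
  x1=F x2=F x3=F x4=T x5=T x6=T x7=F
That's 6 in total.

6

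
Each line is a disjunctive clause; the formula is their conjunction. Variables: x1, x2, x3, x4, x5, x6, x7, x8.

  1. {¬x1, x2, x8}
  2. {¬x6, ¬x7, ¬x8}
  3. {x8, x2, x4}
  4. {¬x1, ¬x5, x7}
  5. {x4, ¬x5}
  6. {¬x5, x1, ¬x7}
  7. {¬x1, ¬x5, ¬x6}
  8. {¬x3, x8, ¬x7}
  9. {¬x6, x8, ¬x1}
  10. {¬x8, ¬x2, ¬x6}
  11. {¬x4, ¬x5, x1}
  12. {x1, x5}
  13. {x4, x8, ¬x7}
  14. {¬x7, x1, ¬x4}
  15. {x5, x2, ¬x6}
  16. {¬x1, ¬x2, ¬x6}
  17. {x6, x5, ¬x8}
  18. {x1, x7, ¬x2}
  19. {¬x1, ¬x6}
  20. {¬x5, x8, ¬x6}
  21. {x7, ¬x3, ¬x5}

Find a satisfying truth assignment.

x1=1  x2=1  x3=0  x4=0  x5=0  x6=0  x7=0  x8=0

Check each clause:
  1. {x8, x2, ¬x1} — x2 is true.
  2. {¬x8, ¬x7, ¬x6} — ¬x8 is true.
  3. {x8, x4, x2} — x2 is true.
  4. {x7, ¬x5, ¬x1} — ¬x5 is true.
  5. {¬x5, x4} — ¬x5 is true.
  6. {¬x5, ¬x7, x1} — x1 is true.
  7. {¬x1, ¬x6, ¬x5} — ¬x6 is true.
  8. {¬x3, ¬x7, x8} — ¬x7 is true.
  9. {¬x1, x8, ¬x6} — ¬x6 is true.
  10. {¬x6, ¬x8, ¬x2} — ¬x8 is true.
  11. {x1, ¬x5, ¬x4} — x1 is true.
  12. {x5, x1} — x1 is true.
  13. {x8, ¬x7, x4} — ¬x7 is true.
  14. {x1, ¬x4, ¬x7} — ¬x7 is true.
  15. {x5, ¬x6, x2} — ¬x6 is true.
  16. {¬x2, ¬x6, ¬x1} — ¬x6 is true.
  17. {x5, x6, ¬x8} — ¬x8 is true.
  18. {x7, x1, ¬x2} — x1 is true.
  19. {¬x6, ¬x1} — ¬x6 is true.
  20. {x8, ¬x6, ¬x5} — ¬x6 is true.
  21. {¬x5, ¬x3, x7} — ¬x5 is true.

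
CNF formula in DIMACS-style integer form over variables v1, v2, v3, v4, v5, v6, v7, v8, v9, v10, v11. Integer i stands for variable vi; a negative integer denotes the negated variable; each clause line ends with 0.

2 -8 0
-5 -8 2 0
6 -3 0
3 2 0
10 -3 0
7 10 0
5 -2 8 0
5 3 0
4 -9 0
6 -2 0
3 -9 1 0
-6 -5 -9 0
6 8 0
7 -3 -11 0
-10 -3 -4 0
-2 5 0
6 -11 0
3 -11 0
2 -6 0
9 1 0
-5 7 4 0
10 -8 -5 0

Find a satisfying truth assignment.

v1=T, v2=T, v3=F, v4=T, v5=T, v6=T, v7=F, v8=F, v9=F, v10=T, v11=F

v1 occurs only positively in the remaining clauses — set v1 = True.
Pure literal: v11 appears only negated; assign v11 = False.
Branch on v2: take v2 = True.
  then v6 is forced to True.
  then v5 is forced to True.
  then v9 is forced to False.
For the remaining variables, v3 = False, v4 = True, v7 = False, v8 = False, v10 = True works.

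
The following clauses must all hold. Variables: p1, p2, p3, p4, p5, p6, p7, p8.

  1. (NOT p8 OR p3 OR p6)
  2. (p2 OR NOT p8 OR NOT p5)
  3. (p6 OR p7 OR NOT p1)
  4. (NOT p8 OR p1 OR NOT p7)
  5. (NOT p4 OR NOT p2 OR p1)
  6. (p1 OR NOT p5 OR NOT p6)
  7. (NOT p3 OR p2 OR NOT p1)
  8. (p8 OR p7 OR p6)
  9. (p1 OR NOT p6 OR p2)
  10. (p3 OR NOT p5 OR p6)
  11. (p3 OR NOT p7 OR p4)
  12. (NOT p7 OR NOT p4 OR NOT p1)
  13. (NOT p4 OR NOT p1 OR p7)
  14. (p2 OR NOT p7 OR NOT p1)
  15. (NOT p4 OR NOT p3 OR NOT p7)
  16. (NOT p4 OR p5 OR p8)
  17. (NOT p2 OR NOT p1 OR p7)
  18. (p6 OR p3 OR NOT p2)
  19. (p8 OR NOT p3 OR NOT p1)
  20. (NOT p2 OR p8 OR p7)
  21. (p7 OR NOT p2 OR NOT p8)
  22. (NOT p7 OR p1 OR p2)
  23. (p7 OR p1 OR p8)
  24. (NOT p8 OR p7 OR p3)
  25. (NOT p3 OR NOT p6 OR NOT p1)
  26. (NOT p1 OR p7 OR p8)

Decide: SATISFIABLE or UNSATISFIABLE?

SATISFIABLE

Try p1 = False.
Try p2 = False.
  then p6 is forced to False.
  then p7 is forced to False.
  then p8 is forced to True.
  then p3 is forced to True.
  then p5 is forced to False.
p4 is now unconstrained; take p4 = True.
Every clause has at least one true literal under this assignment.
So p1 = F, p2 = F, p3 = T, p4 = T, p5 = F, p6 = F, p7 = F, p8 = T is a satisfying assignment.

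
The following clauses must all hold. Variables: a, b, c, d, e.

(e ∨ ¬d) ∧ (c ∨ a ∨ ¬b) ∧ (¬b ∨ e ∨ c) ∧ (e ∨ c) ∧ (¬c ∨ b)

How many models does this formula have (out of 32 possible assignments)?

12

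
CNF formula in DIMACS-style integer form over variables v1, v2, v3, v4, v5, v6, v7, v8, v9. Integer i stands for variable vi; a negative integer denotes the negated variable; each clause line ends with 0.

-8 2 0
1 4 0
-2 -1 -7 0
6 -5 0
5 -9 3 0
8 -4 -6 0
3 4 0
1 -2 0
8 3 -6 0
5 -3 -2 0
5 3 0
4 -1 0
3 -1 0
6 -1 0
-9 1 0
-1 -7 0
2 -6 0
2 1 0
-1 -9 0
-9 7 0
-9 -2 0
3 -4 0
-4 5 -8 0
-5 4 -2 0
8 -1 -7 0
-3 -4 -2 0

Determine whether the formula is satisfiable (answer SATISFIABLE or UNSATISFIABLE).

UNSATISFIABLE

v1 = True:
  propagation gives v4=True, v3=True, v6=True, v8=True; an empty clause results — contradiction.
v1 = False:
  propagation gives v4=True, v2=False; an empty clause results — contradiction.
Every branch closes, so no satisfying assignment exists.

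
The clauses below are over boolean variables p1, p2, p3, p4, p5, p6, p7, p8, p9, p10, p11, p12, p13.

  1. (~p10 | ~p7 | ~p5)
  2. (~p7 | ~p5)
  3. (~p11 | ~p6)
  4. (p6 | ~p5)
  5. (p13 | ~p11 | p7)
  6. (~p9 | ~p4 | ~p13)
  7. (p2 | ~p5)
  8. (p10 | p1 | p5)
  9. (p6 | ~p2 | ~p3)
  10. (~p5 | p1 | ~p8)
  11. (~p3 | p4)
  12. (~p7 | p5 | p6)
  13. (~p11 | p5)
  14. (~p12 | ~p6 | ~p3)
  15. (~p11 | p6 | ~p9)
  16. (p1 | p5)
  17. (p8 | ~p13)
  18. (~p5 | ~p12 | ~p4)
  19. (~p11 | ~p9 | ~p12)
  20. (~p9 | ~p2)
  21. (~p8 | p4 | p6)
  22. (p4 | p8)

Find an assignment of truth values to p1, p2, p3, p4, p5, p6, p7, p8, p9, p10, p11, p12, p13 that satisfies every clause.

p1 = 1  p2 = 1  p3 = 0  p4 = 0  p5 = 1  p6 = 1  p7 = 0  p8 = 1  p9 = 0  p10 = 0  p11 = 0  p12 = 1  p13 = 0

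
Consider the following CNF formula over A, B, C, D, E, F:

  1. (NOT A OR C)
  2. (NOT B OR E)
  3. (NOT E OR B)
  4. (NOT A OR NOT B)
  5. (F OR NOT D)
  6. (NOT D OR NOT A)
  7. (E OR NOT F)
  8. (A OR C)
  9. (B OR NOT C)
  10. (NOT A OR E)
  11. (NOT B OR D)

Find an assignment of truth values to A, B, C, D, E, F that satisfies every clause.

A = F, B = T, C = T, D = T, E = T, F = T

Branch on A: take A = False.
  then C is forced to True.
  then B is forced to True.
  then E is forced to True.
  then D is forced to True.
  then F is forced to True.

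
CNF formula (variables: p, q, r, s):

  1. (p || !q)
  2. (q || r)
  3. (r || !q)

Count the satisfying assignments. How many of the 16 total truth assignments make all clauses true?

6

Satisfying assignments:
  p=F q=F r=T s=F
  p=F q=F r=T s=T
  p=T q=F r=T s=F
  p=T q=F r=T s=T
  p=T q=T r=T s=F
  p=T q=T r=T s=T
Count: 6.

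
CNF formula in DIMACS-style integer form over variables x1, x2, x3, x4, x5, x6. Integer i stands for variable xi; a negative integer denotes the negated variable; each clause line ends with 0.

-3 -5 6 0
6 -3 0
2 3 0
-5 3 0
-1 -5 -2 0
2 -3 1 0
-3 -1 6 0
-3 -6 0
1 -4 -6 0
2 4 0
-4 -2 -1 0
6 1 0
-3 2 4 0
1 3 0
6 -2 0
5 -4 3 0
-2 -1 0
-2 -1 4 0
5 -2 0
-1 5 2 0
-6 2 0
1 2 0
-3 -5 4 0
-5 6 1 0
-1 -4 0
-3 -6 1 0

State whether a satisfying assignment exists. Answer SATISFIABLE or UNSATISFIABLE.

UNSATISFIABLE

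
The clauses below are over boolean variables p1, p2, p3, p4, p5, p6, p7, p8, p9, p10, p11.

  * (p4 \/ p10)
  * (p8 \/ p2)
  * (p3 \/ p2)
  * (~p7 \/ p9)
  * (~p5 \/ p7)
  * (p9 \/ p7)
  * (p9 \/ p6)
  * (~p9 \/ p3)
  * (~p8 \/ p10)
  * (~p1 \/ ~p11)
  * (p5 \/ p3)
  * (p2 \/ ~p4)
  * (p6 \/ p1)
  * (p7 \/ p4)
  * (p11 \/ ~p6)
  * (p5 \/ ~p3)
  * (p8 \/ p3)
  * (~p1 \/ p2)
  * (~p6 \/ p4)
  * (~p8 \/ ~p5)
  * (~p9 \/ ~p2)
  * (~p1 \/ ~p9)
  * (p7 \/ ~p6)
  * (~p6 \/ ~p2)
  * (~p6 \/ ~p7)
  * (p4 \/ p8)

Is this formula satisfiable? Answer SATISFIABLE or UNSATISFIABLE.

UNSATISFIABLE

p6 = True:
  propagation gives p11=True, p1=False, p4=True, p2=True; an empty clause results — contradiction.
p6 = False:
  propagation gives p9=True, p3=True, p1=True; an empty clause results — contradiction.
Every branch closes, so no satisfying assignment exists.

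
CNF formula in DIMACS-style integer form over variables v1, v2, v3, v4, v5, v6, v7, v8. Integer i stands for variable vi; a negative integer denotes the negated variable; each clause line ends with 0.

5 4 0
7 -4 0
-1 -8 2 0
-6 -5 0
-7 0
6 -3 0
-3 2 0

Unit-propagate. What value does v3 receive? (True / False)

(¬v7) stands alone — v7 = False.
From (v7 ∨ ¬v4) and v7 = False: v4 = False.
From (v5 ∨ v4) and v4 = False: v5 = True.
From (¬v5 ∨ ¬v6) and v5 = True: v6 = False.
In (¬v3 ∨ v6), v6 is now false; ¬v3 must hold, so v3 = False.

False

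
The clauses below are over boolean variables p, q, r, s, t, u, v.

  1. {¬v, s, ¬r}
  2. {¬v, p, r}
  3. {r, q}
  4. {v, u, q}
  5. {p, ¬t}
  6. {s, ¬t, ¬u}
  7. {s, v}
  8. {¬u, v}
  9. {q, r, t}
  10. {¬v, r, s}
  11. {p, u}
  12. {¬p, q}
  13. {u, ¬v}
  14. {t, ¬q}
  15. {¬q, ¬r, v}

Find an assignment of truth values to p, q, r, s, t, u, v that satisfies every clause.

s occurs only positively in the remaining clauses — set s = True.
Set p = True and propagate.
  then q is forced to True.
  then t is forced to True.
Try r = False.
Try u = False.
  then v is forced to False.
Check each clause:
  1. {¬v, ¬r, s} — ¬v is true.
  2. {¬v, p, r} — p is true.
  3. {r, q} — q is true.
  4. {u, q, v} — q is true.
  5. {¬t, p} — p is true.
  6. {¬u, s, ¬t} — ¬u is true.
  7. {s, v} — s is true.
  8. {¬u, v} — ¬u is true.
  9. {r, q, t} — q is true.
  10. {s, r, ¬v} — ¬v is true.
  11. {p, u} — p is true.
  12. {¬p, q} — q is true.
  13. {¬v, u} — ¬v is true.
  14. {t, ¬q} — t is true.
  15. {¬q, v, ¬r} — ¬r is true.

p=True, q=True, r=False, s=True, t=True, u=False, v=False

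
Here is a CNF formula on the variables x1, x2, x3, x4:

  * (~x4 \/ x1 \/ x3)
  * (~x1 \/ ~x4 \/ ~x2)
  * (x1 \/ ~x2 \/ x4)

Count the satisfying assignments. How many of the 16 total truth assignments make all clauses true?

Case analysis on x1 and x4:
  x1=1, x4=1: remaining (x2,x3) ∈ {(0,0); (0,1)} — 2.
  x1=1, x4=0: remaining (x2,x3) ∈ {(0,0); (0,1); (1,0); (1,1)} — 4.
  x1=0, x4=1: remaining (x2,x3) ∈ {(0,1); (1,1)} — 2.
  x1=0, x4=0: remaining (x2,x3) ∈ {(0,0); (0,1)} — 2.
Total: 2 + 4 + 2 + 2 = 10.

10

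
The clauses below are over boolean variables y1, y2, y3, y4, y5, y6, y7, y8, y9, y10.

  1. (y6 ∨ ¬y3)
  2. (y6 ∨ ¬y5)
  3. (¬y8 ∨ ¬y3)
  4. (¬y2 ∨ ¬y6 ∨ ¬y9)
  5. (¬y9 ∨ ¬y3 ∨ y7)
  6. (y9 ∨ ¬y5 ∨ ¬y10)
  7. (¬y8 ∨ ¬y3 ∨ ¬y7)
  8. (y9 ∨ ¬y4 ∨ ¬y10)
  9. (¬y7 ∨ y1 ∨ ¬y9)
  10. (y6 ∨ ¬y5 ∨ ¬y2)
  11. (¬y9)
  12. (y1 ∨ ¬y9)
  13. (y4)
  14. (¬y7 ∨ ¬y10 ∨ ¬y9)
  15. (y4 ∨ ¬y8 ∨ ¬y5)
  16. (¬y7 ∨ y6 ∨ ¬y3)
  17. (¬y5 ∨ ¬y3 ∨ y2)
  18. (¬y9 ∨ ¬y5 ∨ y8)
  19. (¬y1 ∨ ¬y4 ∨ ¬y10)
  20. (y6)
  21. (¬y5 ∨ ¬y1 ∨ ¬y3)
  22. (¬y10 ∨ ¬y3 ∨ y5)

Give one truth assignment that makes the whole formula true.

y1=0, y2=1, y3=0, y4=1, y5=1, y6=1, y7=0, y8=1, y9=0, y10=0

Check each clause:
  1. (y6 ∨ ¬y3) — ¬y3 is true.
  2. (¬y5 ∨ y6) — y6 is true.
  3. (¬y3 ∨ ¬y8) — ¬y3 is true.
  4. (¬y9 ∨ ¬y6 ∨ ¬y2) — ¬y9 is true.
  5. (¬y9 ∨ ¬y3 ∨ y7) — ¬y9 is true.
  6. (¬y5 ∨ ¬y10 ∨ y9) — ¬y10 is true.
  7. (¬y8 ∨ ¬y3 ∨ ¬y7) — ¬y7 is true.
  8. (y9 ∨ ¬y10 ∨ ¬y4) — ¬y10 is true.
  9. (¬y9 ∨ ¬y7 ∨ y1) — ¬y7 is true.
  10. (¬y2 ∨ ¬y5 ∨ y6) — y6 is true.
  11. (¬y9) — ¬y9 is true.
  12. (¬y9 ∨ y1) — ¬y9 is true.
  13. (y4) — y4 is true.
  14. (¬y7 ∨ ¬y10 ∨ ¬y9) — ¬y7 is true.
  15. (¬y5 ∨ ¬y8 ∨ y4) — y4 is true.
  16. (¬y7 ∨ ¬y3 ∨ y6) — ¬y7 is true.
  17. (y2 ∨ ¬y5 ∨ ¬y3) — y2 is true.
  18. (¬y5 ∨ ¬y9 ∨ y8) — y8 is true.
  19. (¬y1 ∨ ¬y10 ∨ ¬y4) — ¬y1 is true.
  20. (y6) — y6 is true.
  21. (¬y5 ∨ ¬y3 ∨ ¬y1) — ¬y3 is true.
  22. (¬y10 ∨ ¬y3 ∨ y5) — ¬y3 is true.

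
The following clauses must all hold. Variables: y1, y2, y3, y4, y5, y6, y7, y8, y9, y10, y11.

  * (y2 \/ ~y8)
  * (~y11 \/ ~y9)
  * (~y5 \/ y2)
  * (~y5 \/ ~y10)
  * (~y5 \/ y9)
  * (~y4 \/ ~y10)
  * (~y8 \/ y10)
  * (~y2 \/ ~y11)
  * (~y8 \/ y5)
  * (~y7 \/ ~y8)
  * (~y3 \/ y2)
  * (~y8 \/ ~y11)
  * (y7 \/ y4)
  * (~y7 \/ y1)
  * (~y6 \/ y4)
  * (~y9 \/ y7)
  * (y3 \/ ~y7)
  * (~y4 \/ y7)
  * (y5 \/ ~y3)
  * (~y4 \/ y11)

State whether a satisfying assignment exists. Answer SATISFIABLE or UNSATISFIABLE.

y1 occurs only positively in the remaining clauses — set y1 = True.
Pure literal: y6 appears only negated; assign y6 = False.
Set y2 = True and propagate.
  then y11 is forced to False.
  then y4 is forced to False.
  then y7 is forced to True.
  then y8 is forced to False.
  then y3 is forced to True.
  then y5 is forced to True.
  then y10 is forced to False.
  then y9 is forced to True.
So y1=1  y2=1  y3=1  y4=0  y5=1  y6=0  y7=1  y8=0  y9=1  y10=0  y11=0 is a satisfying assignment.

SATISFIABLE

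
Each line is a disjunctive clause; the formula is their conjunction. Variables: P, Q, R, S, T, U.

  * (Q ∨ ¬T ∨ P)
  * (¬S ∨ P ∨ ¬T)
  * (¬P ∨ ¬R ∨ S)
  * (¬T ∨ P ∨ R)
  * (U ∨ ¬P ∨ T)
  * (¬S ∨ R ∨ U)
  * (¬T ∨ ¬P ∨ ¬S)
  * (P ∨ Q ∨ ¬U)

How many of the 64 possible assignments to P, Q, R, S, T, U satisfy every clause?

Case analysis on P and T:
  P=1, T=1: remaining (Q,R,S,U) ∈ {(0,0,0,0); (0,0,0,1); (1,0,0,0); (1,0,0,1)} — 4.
  P=1, T=0: Q free; 3 ways for (R,S,U) × 2^1 = 6.
  P=0, T=1: remaining (Q,R,S,U) ∈ {(1,1,0,0); (1,1,0,1)} — 2.
  P=0, T=0: 10 of the 16 assignments to (Q,R,S,U) work.
Total: 4 + 6 + 2 + 10 = 22.

22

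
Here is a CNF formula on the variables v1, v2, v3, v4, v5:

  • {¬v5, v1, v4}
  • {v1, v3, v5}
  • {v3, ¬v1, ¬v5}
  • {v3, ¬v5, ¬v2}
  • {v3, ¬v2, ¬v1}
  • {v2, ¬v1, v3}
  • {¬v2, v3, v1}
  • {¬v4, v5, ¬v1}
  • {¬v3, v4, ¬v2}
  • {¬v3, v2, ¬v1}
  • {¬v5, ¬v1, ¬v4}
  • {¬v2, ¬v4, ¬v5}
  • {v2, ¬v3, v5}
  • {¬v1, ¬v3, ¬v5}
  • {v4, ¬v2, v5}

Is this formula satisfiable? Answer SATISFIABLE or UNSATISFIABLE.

SATISFIABLE

Set v1 = False and propagate.
Set v2 = False and propagate.
Try v3 = False.
  then v5 is forced to True.
  then v4 is forced to True.
So v1 = False, v2 = False, v3 = False, v4 = True, v5 = True is a satisfying assignment.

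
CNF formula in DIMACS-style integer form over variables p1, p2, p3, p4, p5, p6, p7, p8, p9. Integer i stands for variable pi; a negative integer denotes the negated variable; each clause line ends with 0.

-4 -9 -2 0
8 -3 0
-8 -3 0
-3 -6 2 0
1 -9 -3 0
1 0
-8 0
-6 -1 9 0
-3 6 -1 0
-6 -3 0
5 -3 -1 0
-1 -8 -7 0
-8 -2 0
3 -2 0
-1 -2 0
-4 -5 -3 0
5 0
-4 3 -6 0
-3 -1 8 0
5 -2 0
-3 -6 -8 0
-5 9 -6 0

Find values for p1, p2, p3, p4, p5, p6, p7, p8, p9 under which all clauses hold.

p1=True  p2=False  p3=False  p4=False  p5=True  p6=True  p7=True  p8=False  p9=True

Unit propagation: (p1) forces p1 = True.
(!p8) is a unit clause, so p8 = False.
(!p3) is a unit clause, so p3 = False.
Unit propagation: (!p2) forces p2 = False.
Unit propagation: (p5) forces p5 = True.
Pure literal: p4 appears only negated; assign p4 = False.
Pure literal: p9 appears only positively; assign p9 = True.
p6, p7 are now unconstrained; take p6 = True, p7 = True.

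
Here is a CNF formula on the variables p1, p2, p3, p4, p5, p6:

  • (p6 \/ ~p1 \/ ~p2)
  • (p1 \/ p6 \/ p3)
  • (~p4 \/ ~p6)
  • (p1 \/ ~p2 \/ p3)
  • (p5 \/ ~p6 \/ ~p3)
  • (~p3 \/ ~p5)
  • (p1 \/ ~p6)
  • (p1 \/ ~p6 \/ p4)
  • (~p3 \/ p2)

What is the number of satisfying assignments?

10

Split on p6, then p1.
  p6=T, p1=T: remaining (p2,p3,p4,p5) ∈ {(F,F,F,F); (F,F,F,T); (T,F,F,F); (T,F,F,T)} — 4.
  p6=T, p1=F: a clause becomes empty — 0.
  p6=F, p1=T: remaining (p2,p3,p4,p5) ∈ {(F,F,F,F); (F,F,F,T); (F,F,T,F); (F,F,T,T)} — 4.
  p6=F, p1=F: remaining (p2,p3,p4,p5) ∈ {(T,T,F,F); (T,T,T,F)} — 2.
Total: 4 + 0 + 4 + 2 = 10.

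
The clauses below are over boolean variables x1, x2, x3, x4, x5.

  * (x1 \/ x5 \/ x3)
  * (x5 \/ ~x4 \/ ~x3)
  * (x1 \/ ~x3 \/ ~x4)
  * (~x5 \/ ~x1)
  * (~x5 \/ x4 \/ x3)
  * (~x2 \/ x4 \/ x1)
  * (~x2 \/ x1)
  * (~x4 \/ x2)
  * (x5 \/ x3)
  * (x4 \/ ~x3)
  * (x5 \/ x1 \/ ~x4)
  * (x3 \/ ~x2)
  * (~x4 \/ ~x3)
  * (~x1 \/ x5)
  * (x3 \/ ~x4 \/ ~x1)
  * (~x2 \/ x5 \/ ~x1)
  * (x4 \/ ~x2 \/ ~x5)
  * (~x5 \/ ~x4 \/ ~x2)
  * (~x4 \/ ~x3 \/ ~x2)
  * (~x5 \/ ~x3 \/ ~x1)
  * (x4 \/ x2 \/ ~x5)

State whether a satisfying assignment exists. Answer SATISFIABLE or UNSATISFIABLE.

x4 = True:
  propagation gives x2=True, x1=True, x5=False; an empty clause results — contradiction.
x4 = False:
  propagation gives x3=False, x5=False; an empty clause results — contradiction.
Every branch closes, so no satisfying assignment exists.

UNSATISFIABLE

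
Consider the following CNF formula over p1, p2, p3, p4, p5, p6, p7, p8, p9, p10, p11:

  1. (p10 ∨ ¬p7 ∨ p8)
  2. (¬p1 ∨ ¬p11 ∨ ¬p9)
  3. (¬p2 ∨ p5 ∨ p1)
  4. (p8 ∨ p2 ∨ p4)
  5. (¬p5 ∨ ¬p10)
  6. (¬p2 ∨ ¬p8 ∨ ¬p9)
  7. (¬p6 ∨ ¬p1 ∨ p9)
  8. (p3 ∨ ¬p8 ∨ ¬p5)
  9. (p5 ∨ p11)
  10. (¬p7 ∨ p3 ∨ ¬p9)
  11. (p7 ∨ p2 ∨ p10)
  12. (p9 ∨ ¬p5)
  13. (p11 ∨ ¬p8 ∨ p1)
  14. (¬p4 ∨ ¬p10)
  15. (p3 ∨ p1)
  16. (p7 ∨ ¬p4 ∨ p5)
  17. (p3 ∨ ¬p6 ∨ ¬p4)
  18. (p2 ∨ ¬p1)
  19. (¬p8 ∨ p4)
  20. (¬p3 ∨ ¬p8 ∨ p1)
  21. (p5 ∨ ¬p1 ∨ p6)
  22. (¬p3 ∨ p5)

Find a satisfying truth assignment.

p1=False  p2=True  p3=True  p4=True  p5=True  p6=False  p7=False  p8=False  p9=True  p10=False  p11=False

Branch on p1: take p1 = False.
  then p3 is forced to True.
  then p8 is forced to False.
  then p5 is forced to True.
  then p10 is forced to False.
  then p7 is forced to False.
  then p2 is forced to True.
  then p9 is forced to True.
p4, p6, p11 are now unconstrained; take p4 = True, p6 = False, p11 = False.
Check each clause:
  1. (p10 ∨ ¬p7 ∨ p8) — ¬p7 is true.
  2. (¬p11 ∨ ¬p1 ∨ ¬p9) — ¬p11 is true.
  3. (¬p2 ∨ p5 ∨ p1) — p5 is true.
  4. (p2 ∨ p4 ∨ p8) — p2 is true.
  5. (¬p10 ∨ ¬p5) — ¬p10 is true.
  6. (¬p9 ∨ ¬p2 ∨ ¬p8) — ¬p8 is true.
  7. (¬p1 ∨ p9 ∨ ¬p6) — p9 is true.
  8. (¬p5 ∨ ¬p8 ∨ p3) — ¬p8 is true.
  9. (p5 ∨ p11) — p5 is true.
  10. (p3 ∨ ¬p7 ∨ ¬p9) — ¬p7 is true.
  11. (p7 ∨ p2 ∨ p10) — p2 is true.
  12. (p9 ∨ ¬p5) — p9 is true.
  13. (p1 ∨ p11 ∨ ¬p8) — ¬p8 is true.
  14. (¬p4 ∨ ¬p10) — ¬p10 is true.
  15. (p3 ∨ p1) — p3 is true.
  16. (¬p4 ∨ p5 ∨ p7) — p5 is true.
  17. (p3 ∨ ¬p4 ∨ ¬p6) — ¬p6 is true.
  18. (¬p1 ∨ p2) — p2 is true.
  19. (p4 ∨ ¬p8) — ¬p8 is true.
  20. (¬p3 ∨ p1 ∨ ¬p8) — ¬p8 is true.
  21. (p5 ∨ ¬p1 ∨ p6) — p5 is true.
  22. (p5 ∨ ¬p3) — p5 is true.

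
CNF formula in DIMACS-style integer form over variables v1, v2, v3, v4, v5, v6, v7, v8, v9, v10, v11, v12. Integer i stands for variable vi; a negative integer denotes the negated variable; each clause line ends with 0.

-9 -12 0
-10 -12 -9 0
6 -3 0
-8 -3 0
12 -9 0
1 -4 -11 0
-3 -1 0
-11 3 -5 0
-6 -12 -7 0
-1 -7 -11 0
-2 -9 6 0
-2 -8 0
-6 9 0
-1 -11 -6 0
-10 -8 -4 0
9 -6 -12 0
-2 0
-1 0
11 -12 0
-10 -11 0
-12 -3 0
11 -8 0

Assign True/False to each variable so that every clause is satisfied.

Unit propagation: (~v2) forces v2 = False.
Unit propagation: (~v1) forces v1 = False.
Pure literal: v4 appears only negated; assign v4 = False.
v5 occurs only negated in the remaining clauses — set v5 = False.
Set v3 = False and propagate.
Branch on v6: take v6 = False.
Branch on v8: take v8 = False.
The remaining clauses are satisfied by v7 = True, v9 = False, v10 = False, v11 = False, v12 = False.
Every clause has at least one true literal under this assignment.

v1=F, v2=F, v3=F, v4=F, v5=F, v6=F, v7=T, v8=F, v9=F, v10=F, v11=F, v12=F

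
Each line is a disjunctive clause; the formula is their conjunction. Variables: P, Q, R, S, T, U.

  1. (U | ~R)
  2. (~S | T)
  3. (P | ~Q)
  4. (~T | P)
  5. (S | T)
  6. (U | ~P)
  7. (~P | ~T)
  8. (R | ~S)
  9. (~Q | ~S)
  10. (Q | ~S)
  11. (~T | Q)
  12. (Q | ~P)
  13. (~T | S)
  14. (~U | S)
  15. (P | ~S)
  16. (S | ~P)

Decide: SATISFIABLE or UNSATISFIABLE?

S = True:
  propagation gives T=True, P=True; an empty clause results — contradiction.
S = False:
  propagation gives T=True; an empty clause results — contradiction.
Every branch closes, so no satisfying assignment exists.

UNSATISFIABLE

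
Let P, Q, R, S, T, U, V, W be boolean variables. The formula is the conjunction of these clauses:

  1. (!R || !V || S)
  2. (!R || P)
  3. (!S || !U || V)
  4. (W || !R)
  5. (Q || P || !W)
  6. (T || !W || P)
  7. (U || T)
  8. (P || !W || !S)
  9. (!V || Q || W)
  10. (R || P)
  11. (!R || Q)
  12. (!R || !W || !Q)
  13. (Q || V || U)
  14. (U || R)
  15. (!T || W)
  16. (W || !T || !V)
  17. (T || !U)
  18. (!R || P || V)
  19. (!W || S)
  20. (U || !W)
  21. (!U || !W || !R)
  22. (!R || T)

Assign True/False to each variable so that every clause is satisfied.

P occurs only positively in the remaining clauses — set P = True.
Set Q = True and propagate.
Set R = False and propagate.
  then U is forced to True.
  then T is forced to True.
  then W is forced to True.
  then S is forced to True.
  then V is forced to True.
Every clause has at least one true literal under this assignment.

P=T  Q=T  R=F  S=T  T=T  U=T  V=T  W=T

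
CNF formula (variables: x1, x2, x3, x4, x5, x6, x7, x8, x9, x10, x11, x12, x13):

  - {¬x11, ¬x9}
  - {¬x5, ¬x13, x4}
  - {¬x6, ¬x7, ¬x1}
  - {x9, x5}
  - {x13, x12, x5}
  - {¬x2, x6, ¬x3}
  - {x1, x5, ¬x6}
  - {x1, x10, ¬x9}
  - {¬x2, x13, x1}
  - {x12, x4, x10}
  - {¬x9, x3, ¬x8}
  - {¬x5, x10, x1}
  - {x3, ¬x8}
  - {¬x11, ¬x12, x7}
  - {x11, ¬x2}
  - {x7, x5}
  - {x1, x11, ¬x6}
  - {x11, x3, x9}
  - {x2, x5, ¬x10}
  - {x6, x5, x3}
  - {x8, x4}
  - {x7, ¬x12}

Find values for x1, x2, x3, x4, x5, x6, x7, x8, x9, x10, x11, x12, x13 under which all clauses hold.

x1=T, x2=F, x3=F, x4=T, x5=T, x6=F, x7=F, x8=F, x9=F, x10=F, x11=T, x12=F, x13=F

Check each clause:
  1. {¬x11, ¬x9} — ¬x9 is true.
  2. {x4, ¬x5, ¬x13} — x4 is true.
  3. {¬x1, ¬x7, ¬x6} — ¬x7 is true.
  4. {x9, x5} — x5 is true.
  5. {x12, x5, x13} — x5 is true.
  6. {¬x3, x6, ¬x2} — ¬x3 is true.
  7. {x1, x5, ¬x6} — x1 is true.
  8. {x1, x10, ¬x9} — x1 is true.
  9. {¬x2, x13, x1} — x1 is true.
  10. {x4, x12, x10} — x4 is true.
  11. {x3, ¬x9, ¬x8} — ¬x8 is true.
  12. {x1, ¬x5, x10} — x1 is true.
  13. {x3, ¬x8} — ¬x8 is true.
  14. {x7, ¬x11, ¬x12} — ¬x12 is true.
  15. {¬x2, x11} — x11 is true.
  16. {x5, x7} — x5 is true.
  17. {x1, ¬x6, x11} — x1 is true.
  18. {x3, x9, x11} — x11 is true.
  19. {¬x10, x2, x5} — x5 is true.
  20. {x6, x3, x5} — x5 is true.
  21. {x8, x4} — x4 is true.
  22. {¬x12, x7} — ¬x12 is true.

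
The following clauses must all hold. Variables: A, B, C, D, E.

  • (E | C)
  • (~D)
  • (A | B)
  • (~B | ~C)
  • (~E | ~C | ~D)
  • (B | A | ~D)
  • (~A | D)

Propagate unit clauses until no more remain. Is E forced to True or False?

True

(~D) is a unit clause: D = False.
In (D | ~A), D is now false; ~A must hold, so A = False.
From (A | B) and A = False: B = True.
In (~B | ~C), ~B is now false; ~C must hold, so C = False.
In (C | E), C is now false; E must hold, so E = True.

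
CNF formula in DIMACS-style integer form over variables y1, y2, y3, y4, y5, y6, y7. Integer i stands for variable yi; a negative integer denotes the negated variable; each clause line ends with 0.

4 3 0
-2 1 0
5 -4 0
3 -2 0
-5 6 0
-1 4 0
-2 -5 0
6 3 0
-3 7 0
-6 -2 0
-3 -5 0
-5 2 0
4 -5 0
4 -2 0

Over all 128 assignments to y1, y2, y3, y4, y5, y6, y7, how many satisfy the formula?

2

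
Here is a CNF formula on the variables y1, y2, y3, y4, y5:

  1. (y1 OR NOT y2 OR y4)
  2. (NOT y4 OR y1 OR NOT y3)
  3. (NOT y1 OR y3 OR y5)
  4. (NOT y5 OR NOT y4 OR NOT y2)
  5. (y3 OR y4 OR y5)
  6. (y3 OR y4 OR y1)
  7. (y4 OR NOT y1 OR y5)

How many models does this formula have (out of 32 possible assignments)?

Split on y4, then y1.
  y4=T, y1=T: remaining (y2,y3,y5) ∈ {(F,F,T); (F,T,F); (F,T,T); (T,T,F)} — 4.
  y4=T, y1=F: remaining (y2,y3,y5) ∈ {(F,F,F); (F,F,T); (T,F,F)} — 3.
  y4=F, y1=T: remaining (y2,y3,y5) ∈ {(F,F,T); (F,T,T); (T,F,T); (T,T,T)} — 4.
  y4=F, y1=F: remaining (y2,y3,y5) ∈ {(F,T,F); (F,T,T)} — 2.
Total: 4 + 3 + 4 + 2 = 13.

13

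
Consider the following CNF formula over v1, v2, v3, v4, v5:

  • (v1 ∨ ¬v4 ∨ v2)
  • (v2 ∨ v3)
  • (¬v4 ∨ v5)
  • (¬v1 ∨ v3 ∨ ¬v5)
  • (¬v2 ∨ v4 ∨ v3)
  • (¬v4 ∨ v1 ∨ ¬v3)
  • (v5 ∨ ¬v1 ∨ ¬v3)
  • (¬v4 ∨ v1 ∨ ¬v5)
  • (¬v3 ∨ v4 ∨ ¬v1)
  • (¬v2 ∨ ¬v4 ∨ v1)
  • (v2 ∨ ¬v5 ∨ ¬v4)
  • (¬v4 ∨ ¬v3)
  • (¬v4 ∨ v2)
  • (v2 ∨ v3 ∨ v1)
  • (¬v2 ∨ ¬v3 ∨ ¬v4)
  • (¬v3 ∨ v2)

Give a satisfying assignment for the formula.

v1=F, v2=T, v3=T, v4=F, v5=F

Check each clause:
  1. (v1 ∨ v2 ∨ ¬v4) — v2 is true.
  2. (v2 ∨ v3) — v2 is true.
  3. (v5 ∨ ¬v4) — ¬v4 is true.
  4. (v3 ∨ ¬v5 ∨ ¬v1) — v3 is true.
  5. (v4 ∨ v3 ∨ ¬v2) — v3 is true.
  6. (¬v3 ∨ v1 ∨ ¬v4) — ¬v4 is true.
  7. (¬v1 ∨ ¬v3 ∨ v5) — ¬v1 is true.
  8. (v1 ∨ ¬v5 ∨ ¬v4) — ¬v5 is true.
  9. (v4 ∨ ¬v1 ∨ ¬v3) — ¬v1 is true.
  10. (¬v4 ∨ v1 ∨ ¬v2) — ¬v4 is true.
  11. (v2 ∨ ¬v5 ∨ ¬v4) — v2 is true.
  12. (¬v4 ∨ ¬v3) — ¬v4 is true.
  13. (v2 ∨ ¬v4) — v2 is true.
  14. (v2 ∨ v1 ∨ v3) — v2 is true.
  15. (¬v2 ∨ ¬v4 ∨ ¬v3) — ¬v4 is true.
  16. (¬v3 ∨ v2) — v2 is true.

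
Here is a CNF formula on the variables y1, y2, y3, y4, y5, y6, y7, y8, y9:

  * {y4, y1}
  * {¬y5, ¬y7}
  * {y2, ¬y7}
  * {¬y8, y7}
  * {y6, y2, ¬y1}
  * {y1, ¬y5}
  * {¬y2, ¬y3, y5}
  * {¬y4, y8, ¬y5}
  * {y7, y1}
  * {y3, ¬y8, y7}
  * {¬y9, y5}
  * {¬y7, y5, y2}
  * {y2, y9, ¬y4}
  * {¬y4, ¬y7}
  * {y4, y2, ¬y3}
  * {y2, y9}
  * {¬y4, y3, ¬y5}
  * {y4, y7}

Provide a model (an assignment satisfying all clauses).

y1=T, y2=T, y3=F, y4=F, y5=F, y6=F, y7=T, y8=T, y9=F

Check each clause:
  1. {y1, y4} — y1 is true.
  2. {¬y5, ¬y7} — ¬y5 is true.
  3. {¬y7, y2} — y2 is true.
  4. {y7, ¬y8} — y7 is true.
  5. {y6, y2, ¬y1} — y2 is true.
  6. {y1, ¬y5} — y1 is true.
  7. {y5, ¬y3, ¬y2} — ¬y3 is true.
  8. {¬y4, ¬y5, y8} — y8 is true.
  9. {y7, y1} — y1 is true.
  10. {y3, y7, ¬y8} — y7 is true.
  11. {y5, ¬y9} — ¬y9 is true.
  12. {y2, ¬y7, y5} — y2 is true.
  13. {y2, ¬y4, y9} — y2 is true.
  14. {¬y4, ¬y7} — ¬y4 is true.
  15. {y4, y2, ¬y3} — y2 is true.
  16. {y9, y2} — y2 is true.
  17. {¬y4, ¬y5, y3} — ¬y5 is true.
  18. {y7, y4} — y7 is true.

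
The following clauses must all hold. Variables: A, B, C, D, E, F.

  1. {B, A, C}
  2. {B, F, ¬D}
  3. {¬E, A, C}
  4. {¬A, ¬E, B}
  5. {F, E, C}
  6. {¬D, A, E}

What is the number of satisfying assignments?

31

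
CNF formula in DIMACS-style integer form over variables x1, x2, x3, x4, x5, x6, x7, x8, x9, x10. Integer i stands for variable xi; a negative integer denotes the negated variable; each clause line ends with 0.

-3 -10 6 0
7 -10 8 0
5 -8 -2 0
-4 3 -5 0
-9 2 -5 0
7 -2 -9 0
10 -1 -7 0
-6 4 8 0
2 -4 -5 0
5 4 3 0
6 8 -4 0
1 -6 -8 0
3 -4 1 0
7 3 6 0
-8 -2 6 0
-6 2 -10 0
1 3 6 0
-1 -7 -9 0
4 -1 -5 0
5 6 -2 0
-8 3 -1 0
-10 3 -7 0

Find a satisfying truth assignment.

x1=1, x2=1, x3=1, x4=1, x5=1, x6=1, x7=0, x8=1, x9=0, x10=1

Check each clause:
  1. (~x3 | ~x10 | x6) — x6 is true.
  2. (~x10 | x8 | x7) — x8 is true.
  3. (~x8 | x5 | ~x2) — x5 is true.
  4. (~x4 | x3 | ~x5) — x3 is true.
  5. (~x9 | ~x5 | x2) — x2 is true.
  6. (~x9 | ~x2 | x7) — ~x9 is true.
  7. (~x1 | ~x7 | x10) — ~x7 is true.
  8. (~x6 | x4 | x8) — x8 is true.
  9. (x2 | ~x5 | ~x4) — x2 is true.
  10. (x3 | x4 | x5) — x3 is true.
  11. (x6 | x8 | ~x4) — x8 is true.
  12. (x1 | ~x6 | ~x8) — x1 is true.
  13. (~x4 | x1 | x3) — x1 is true.
  14. (x3 | x6 | x7) — x3 is true.
  15. (~x2 | x6 | ~x8) — x6 is true.
  16. (~x10 | ~x6 | x2) — x2 is true.
  17. (x6 | x3 | x1) — x1 is true.
  18. (~x7 | ~x1 | ~x9) — ~x7 is true.
  19. (~x5 | ~x1 | x4) — x4 is true.
  20. (~x2 | x6 | x5) — x5 is true.
  21. (x3 | ~x1 | ~x8) — x3 is true.
  22. (~x7 | x3 | ~x10) — ~x7 is true.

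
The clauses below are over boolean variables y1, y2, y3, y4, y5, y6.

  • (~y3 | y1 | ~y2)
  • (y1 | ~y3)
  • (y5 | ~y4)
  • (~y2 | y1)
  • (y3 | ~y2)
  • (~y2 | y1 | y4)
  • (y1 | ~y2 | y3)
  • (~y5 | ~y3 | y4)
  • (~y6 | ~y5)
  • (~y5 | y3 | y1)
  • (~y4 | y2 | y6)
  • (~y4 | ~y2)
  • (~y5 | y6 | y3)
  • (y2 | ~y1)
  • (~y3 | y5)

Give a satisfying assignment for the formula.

y1=F, y2=F, y3=F, y4=F, y5=F, y6=F

Check each clause:
  1. (y1 | ~y2 | ~y3) — ~y3 is true.
  2. (y1 | ~y3) — ~y3 is true.
  3. (y5 | ~y4) — ~y4 is true.
  4. (y1 | ~y2) — ~y2 is true.
  5. (~y2 | y3) — ~y2 is true.
  6. (~y2 | y4 | y1) — ~y2 is true.
  7. (y1 | y3 | ~y2) — ~y2 is true.
  8. (~y3 | y4 | ~y5) — ~y5 is true.
  9. (~y5 | ~y6) — ~y6 is true.
  10. (y1 | y3 | ~y5) — ~y5 is true.
  11. (~y4 | y2 | y6) — ~y4 is true.
  12. (~y4 | ~y2) — ~y4 is true.
  13. (y3 | y6 | ~y5) — ~y5 is true.
  14. (~y1 | y2) — ~y1 is true.
  15. (y5 | ~y3) — ~y3 is true.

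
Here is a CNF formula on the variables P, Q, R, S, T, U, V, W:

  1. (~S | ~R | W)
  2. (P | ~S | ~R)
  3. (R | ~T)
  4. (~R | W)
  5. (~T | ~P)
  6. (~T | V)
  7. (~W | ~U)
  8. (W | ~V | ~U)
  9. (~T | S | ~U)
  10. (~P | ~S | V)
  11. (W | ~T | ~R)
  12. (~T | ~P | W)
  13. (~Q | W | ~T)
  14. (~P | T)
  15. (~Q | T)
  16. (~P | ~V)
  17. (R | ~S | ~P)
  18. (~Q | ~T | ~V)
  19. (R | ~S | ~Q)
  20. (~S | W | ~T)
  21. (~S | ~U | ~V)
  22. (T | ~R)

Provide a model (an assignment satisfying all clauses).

P = False  Q = False  R = False  S = False  T = False  U = False  V = False  W = False

Q occurs only negated in the remaining clauses — set Q = False.
U occurs only negated in the remaining clauses — set U = False.
Branch on P: take P = False.
For the remaining variables, R = False, S = False, T = False, V = False, W = False works.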